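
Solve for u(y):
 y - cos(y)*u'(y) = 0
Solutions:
 u(y) = C1 + Integral(y/cos(y), y)


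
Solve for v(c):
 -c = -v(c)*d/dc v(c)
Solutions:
 v(c) = -sqrt(C1 + c^2)
 v(c) = sqrt(C1 + c^2)


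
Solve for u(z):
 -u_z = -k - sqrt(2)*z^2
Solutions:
 u(z) = C1 + k*z + sqrt(2)*z^3/3


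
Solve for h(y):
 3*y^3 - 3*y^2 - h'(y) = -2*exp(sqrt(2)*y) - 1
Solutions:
 h(y) = C1 + 3*y^4/4 - y^3 + y + sqrt(2)*exp(sqrt(2)*y)


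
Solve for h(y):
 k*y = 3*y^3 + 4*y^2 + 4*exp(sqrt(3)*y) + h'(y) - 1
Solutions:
 h(y) = C1 + k*y^2/2 - 3*y^4/4 - 4*y^3/3 + y - 4*sqrt(3)*exp(sqrt(3)*y)/3


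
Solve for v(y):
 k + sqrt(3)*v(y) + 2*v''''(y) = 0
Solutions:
 v(y) = -sqrt(3)*k/3 + (C1*sin(2^(1/4)*3^(1/8)*y/2) + C2*cos(2^(1/4)*3^(1/8)*y/2))*exp(-2^(1/4)*3^(1/8)*y/2) + (C3*sin(2^(1/4)*3^(1/8)*y/2) + C4*cos(2^(1/4)*3^(1/8)*y/2))*exp(2^(1/4)*3^(1/8)*y/2)


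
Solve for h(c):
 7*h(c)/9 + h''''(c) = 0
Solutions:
 h(c) = (C1*sin(sqrt(6)*7^(1/4)*c/6) + C2*cos(sqrt(6)*7^(1/4)*c/6))*exp(-sqrt(6)*7^(1/4)*c/6) + (C3*sin(sqrt(6)*7^(1/4)*c/6) + C4*cos(sqrt(6)*7^(1/4)*c/6))*exp(sqrt(6)*7^(1/4)*c/6)


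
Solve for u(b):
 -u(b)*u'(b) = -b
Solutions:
 u(b) = -sqrt(C1 + b^2)
 u(b) = sqrt(C1 + b^2)


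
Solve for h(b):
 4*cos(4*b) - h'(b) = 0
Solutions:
 h(b) = C1 + sin(4*b)


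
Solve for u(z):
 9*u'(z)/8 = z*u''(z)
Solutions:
 u(z) = C1 + C2*z^(17/8)


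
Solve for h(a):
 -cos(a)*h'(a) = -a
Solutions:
 h(a) = C1 + Integral(a/cos(a), a)


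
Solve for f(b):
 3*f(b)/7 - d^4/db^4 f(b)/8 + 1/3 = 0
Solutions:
 f(b) = C1*exp(-24^(1/4)*7^(3/4)*b/7) + C2*exp(24^(1/4)*7^(3/4)*b/7) + C3*sin(24^(1/4)*7^(3/4)*b/7) + C4*cos(24^(1/4)*7^(3/4)*b/7) - 7/9


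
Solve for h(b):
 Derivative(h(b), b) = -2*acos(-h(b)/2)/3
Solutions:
 Integral(1/acos(-_y/2), (_y, h(b))) = C1 - 2*b/3


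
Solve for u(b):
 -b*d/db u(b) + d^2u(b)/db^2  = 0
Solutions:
 u(b) = C1 + C2*erfi(sqrt(2)*b/2)


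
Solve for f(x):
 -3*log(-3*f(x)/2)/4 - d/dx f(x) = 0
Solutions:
 4*Integral(1/(log(-_y) - log(2) + log(3)), (_y, f(x)))/3 = C1 - x


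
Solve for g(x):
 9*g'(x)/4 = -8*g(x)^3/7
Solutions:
 g(x) = -3*sqrt(14)*sqrt(-1/(C1 - 32*x))/2
 g(x) = 3*sqrt(14)*sqrt(-1/(C1 - 32*x))/2


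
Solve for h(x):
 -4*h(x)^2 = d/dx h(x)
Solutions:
 h(x) = 1/(C1 + 4*x)


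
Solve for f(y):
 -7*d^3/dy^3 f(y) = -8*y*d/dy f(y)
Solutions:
 f(y) = C1 + Integral(C2*airyai(2*7^(2/3)*y/7) + C3*airybi(2*7^(2/3)*y/7), y)


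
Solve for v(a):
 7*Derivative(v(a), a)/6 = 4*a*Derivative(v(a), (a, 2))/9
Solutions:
 v(a) = C1 + C2*a^(29/8)


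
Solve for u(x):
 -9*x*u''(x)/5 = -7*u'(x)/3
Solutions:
 u(x) = C1 + C2*x^(62/27)


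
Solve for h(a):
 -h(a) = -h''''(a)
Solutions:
 h(a) = C1*exp(-a) + C2*exp(a) + C3*sin(a) + C4*cos(a)


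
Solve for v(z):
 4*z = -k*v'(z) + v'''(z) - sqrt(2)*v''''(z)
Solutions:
 v(z) = C1 + C2*exp(z*(sqrt(2)*(27*k + sqrt((27*k - 1)^2 - 1) - 1)^(1/3) - sqrt(6)*I*(27*k + sqrt((27*k - 1)^2 - 1) - 1)^(1/3) + 2*sqrt(2) - 8/((-sqrt(2) + sqrt(6)*I)*(27*k + sqrt((27*k - 1)^2 - 1) - 1)^(1/3)))/12) + C3*exp(z*(sqrt(2)*(27*k + sqrt((27*k - 1)^2 - 1) - 1)^(1/3) + sqrt(6)*I*(27*k + sqrt((27*k - 1)^2 - 1) - 1)^(1/3) + 2*sqrt(2) + 8/((sqrt(2) + sqrt(6)*I)*(27*k + sqrt((27*k - 1)^2 - 1) - 1)^(1/3)))/12) + C4*exp(sqrt(2)*z*(-(27*k + sqrt((27*k - 1)^2 - 1) - 1)^(1/3) + 1 - 1/(27*k + sqrt((27*k - 1)^2 - 1) - 1)^(1/3))/6) - 2*z^2/k


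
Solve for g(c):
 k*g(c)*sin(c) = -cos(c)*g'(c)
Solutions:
 g(c) = C1*exp(k*log(cos(c)))


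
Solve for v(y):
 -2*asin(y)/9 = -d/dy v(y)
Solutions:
 v(y) = C1 + 2*y*asin(y)/9 + 2*sqrt(1 - y^2)/9


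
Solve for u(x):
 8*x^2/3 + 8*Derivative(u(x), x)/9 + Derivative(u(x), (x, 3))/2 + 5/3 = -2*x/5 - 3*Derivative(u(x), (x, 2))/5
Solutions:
 u(x) = C1 - x^3 + 9*x^2/5 - 93*x/100 + (C2*sin(sqrt(319)*x/15) + C3*cos(sqrt(319)*x/15))*exp(-3*x/5)


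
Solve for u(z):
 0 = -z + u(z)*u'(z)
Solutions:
 u(z) = -sqrt(C1 + z^2)
 u(z) = sqrt(C1 + z^2)


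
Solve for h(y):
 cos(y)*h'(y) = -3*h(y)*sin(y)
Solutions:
 h(y) = C1*cos(y)^3


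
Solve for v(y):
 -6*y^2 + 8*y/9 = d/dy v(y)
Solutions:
 v(y) = C1 - 2*y^3 + 4*y^2/9


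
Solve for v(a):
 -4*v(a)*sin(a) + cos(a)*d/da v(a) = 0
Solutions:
 v(a) = C1/cos(a)^4


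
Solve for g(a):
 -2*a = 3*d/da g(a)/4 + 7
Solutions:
 g(a) = C1 - 4*a^2/3 - 28*a/3


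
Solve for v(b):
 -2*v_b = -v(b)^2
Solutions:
 v(b) = -2/(C1 + b)


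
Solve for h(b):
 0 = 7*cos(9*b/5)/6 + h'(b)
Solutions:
 h(b) = C1 - 35*sin(9*b/5)/54


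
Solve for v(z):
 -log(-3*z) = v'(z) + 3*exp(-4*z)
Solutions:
 v(z) = C1 - z*log(-z) + z*(1 - log(3)) + 3*exp(-4*z)/4


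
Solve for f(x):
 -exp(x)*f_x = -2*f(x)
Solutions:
 f(x) = C1*exp(-2*exp(-x))


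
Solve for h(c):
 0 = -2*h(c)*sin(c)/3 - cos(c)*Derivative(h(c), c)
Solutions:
 h(c) = C1*cos(c)^(2/3)


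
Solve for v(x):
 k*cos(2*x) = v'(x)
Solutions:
 v(x) = C1 + k*sin(2*x)/2


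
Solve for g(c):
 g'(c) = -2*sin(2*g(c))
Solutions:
 g(c) = pi - acos((-C1 - exp(8*c))/(C1 - exp(8*c)))/2
 g(c) = acos((-C1 - exp(8*c))/(C1 - exp(8*c)))/2


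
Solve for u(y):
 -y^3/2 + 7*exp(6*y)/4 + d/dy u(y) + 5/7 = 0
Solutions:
 u(y) = C1 + y^4/8 - 5*y/7 - 7*exp(6*y)/24


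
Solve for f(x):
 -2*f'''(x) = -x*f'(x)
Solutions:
 f(x) = C1 + Integral(C2*airyai(2^(2/3)*x/2) + C3*airybi(2^(2/3)*x/2), x)


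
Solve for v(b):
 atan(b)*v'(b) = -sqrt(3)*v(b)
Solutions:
 v(b) = C1*exp(-sqrt(3)*Integral(1/atan(b), b))


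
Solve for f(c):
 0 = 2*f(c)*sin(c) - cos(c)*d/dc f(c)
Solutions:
 f(c) = C1/cos(c)^2


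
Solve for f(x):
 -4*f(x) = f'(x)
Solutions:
 f(x) = C1*exp(-4*x)


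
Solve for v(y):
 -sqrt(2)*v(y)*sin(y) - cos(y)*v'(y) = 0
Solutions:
 v(y) = C1*cos(y)^(sqrt(2))


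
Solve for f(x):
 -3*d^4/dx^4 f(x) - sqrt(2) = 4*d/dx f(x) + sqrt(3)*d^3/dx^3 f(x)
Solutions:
 f(x) = C1 + C2*exp(x*(-2*sqrt(3) + (sqrt(3)/9 + 18 + sqrt(-3 + (sqrt(3) + 162)^2)/9)^(-1/3) + 3*(sqrt(3)/9 + 18 + sqrt(-3 + (sqrt(3) + 162)^2)/9)^(1/3))/18)*sin(sqrt(3)*x*(-3*(sqrt(3)/9 + 18 + sqrt(-4/27 + (2*sqrt(3)/9 + 36)^2)/2)^(1/3) + (sqrt(3)/9 + 18 + sqrt(-4/27 + (2*sqrt(3)/9 + 36)^2)/2)^(-1/3))/18) + C3*exp(x*(-2*sqrt(3) + (sqrt(3)/9 + 18 + sqrt(-3 + (sqrt(3) + 162)^2)/9)^(-1/3) + 3*(sqrt(3)/9 + 18 + sqrt(-3 + (sqrt(3) + 162)^2)/9)^(1/3))/18)*cos(sqrt(3)*x*(-3*(sqrt(3)/9 + 18 + sqrt(-4/27 + (2*sqrt(3)/9 + 36)^2)/2)^(1/3) + (sqrt(3)/9 + 18 + sqrt(-4/27 + (2*sqrt(3)/9 + 36)^2)/2)^(-1/3))/18) + C4*exp(-x*((sqrt(3)/9 + 18 + sqrt(-3 + (sqrt(3) + 162)^2)/9)^(-1/3) + sqrt(3) + 3*(sqrt(3)/9 + 18 + sqrt(-3 + (sqrt(3) + 162)^2)/9)^(1/3))/9) - sqrt(2)*x/4


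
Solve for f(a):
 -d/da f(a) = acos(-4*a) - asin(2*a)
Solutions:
 f(a) = C1 - a*acos(-4*a) + a*asin(2*a) - sqrt(1 - 16*a^2)/4 + sqrt(1 - 4*a^2)/2


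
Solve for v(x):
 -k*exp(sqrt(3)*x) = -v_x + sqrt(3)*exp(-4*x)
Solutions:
 v(x) = C1 + sqrt(3)*k*exp(sqrt(3)*x)/3 - sqrt(3)*exp(-4*x)/4


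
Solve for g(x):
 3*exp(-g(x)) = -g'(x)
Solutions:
 g(x) = log(C1 - 3*x)


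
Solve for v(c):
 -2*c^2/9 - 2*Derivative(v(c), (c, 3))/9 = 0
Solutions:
 v(c) = C1 + C2*c + C3*c^2 - c^5/60


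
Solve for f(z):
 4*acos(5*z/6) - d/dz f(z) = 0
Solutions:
 f(z) = C1 + 4*z*acos(5*z/6) - 4*sqrt(36 - 25*z^2)/5


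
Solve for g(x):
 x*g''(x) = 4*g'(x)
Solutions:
 g(x) = C1 + C2*x^5


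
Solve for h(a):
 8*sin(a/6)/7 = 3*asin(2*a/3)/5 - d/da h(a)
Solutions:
 h(a) = C1 + 3*a*asin(2*a/3)/5 + 3*sqrt(9 - 4*a^2)/10 + 48*cos(a/6)/7


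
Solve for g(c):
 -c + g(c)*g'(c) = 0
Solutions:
 g(c) = -sqrt(C1 + c^2)
 g(c) = sqrt(C1 + c^2)


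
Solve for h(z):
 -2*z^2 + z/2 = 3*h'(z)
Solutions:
 h(z) = C1 - 2*z^3/9 + z^2/12


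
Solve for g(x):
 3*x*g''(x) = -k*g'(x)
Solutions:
 g(x) = C1 + x^(1 - re(k)/3)*(C2*sin(log(x)*Abs(im(k))/3) + C3*cos(log(x)*im(k)/3))


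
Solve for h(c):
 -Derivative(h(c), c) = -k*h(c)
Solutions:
 h(c) = C1*exp(c*k)


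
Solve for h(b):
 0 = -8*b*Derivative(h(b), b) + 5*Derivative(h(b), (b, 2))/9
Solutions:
 h(b) = C1 + C2*erfi(6*sqrt(5)*b/5)


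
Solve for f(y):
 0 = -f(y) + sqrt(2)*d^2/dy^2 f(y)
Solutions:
 f(y) = C1*exp(-2^(3/4)*y/2) + C2*exp(2^(3/4)*y/2)


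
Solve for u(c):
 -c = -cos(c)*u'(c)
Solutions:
 u(c) = C1 + Integral(c/cos(c), c)


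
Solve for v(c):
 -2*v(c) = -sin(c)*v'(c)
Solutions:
 v(c) = C1*(cos(c) - 1)/(cos(c) + 1)


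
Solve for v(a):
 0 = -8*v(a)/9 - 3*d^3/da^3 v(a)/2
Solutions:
 v(a) = C3*exp(-2*2^(1/3)*a/3) + (C1*sin(2^(1/3)*sqrt(3)*a/3) + C2*cos(2^(1/3)*sqrt(3)*a/3))*exp(2^(1/3)*a/3)


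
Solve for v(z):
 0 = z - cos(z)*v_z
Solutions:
 v(z) = C1 + Integral(z/cos(z), z)


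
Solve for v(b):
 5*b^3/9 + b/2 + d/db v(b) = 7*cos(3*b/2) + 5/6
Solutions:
 v(b) = C1 - 5*b^4/36 - b^2/4 + 5*b/6 + 14*sin(3*b/2)/3


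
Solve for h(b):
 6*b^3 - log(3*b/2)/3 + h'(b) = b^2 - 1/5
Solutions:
 h(b) = C1 - 3*b^4/2 + b^3/3 + b*log(b)/3 - 8*b/15 - b*log(2)/3 + b*log(3)/3


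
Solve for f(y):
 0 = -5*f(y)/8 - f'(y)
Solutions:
 f(y) = C1*exp(-5*y/8)


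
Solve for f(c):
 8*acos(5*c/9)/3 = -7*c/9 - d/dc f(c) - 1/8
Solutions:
 f(c) = C1 - 7*c^2/18 - 8*c*acos(5*c/9)/3 - c/8 + 8*sqrt(81 - 25*c^2)/15


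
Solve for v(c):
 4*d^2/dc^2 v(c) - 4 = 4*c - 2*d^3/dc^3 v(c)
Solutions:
 v(c) = C1 + C2*c + C3*exp(-2*c) + c^3/6 + c^2/4


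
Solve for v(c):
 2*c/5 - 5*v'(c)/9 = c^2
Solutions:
 v(c) = C1 - 3*c^3/5 + 9*c^2/25


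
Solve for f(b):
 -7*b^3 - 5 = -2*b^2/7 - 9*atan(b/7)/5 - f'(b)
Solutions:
 f(b) = C1 + 7*b^4/4 - 2*b^3/21 - 9*b*atan(b/7)/5 + 5*b + 63*log(b^2 + 49)/10


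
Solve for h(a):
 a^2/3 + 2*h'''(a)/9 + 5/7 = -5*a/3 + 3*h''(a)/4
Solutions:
 h(a) = C1 + C2*a + C3*exp(27*a/8) + a^4/27 + 302*a^3/729 + 38782*a^2/45927


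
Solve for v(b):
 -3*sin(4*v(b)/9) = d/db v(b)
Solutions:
 3*b + 9*log(cos(4*v(b)/9) - 1)/8 - 9*log(cos(4*v(b)/9) + 1)/8 = C1


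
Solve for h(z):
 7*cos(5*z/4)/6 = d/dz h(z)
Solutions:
 h(z) = C1 + 14*sin(5*z/4)/15


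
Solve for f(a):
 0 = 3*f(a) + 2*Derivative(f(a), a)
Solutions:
 f(a) = C1*exp(-3*a/2)


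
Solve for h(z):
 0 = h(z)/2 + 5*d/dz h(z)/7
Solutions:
 h(z) = C1*exp(-7*z/10)


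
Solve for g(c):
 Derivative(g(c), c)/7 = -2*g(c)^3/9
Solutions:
 g(c) = -3*sqrt(2)*sqrt(-1/(C1 - 14*c))/2
 g(c) = 3*sqrt(2)*sqrt(-1/(C1 - 14*c))/2


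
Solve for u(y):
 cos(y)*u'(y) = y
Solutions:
 u(y) = C1 + Integral(y/cos(y), y)


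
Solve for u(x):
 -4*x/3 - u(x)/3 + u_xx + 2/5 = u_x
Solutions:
 u(x) = C1*exp(x*(3 - sqrt(21))/6) + C2*exp(x*(3 + sqrt(21))/6) - 4*x + 66/5


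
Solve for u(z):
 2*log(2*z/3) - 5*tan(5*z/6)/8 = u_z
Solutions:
 u(z) = C1 + 2*z*log(z) - 2*z*log(3) - 2*z + 2*z*log(2) + 3*log(cos(5*z/6))/4


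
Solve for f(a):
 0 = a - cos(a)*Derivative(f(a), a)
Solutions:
 f(a) = C1 + Integral(a/cos(a), a)


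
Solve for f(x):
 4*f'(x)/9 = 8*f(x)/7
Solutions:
 f(x) = C1*exp(18*x/7)


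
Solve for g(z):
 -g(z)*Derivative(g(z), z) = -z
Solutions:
 g(z) = -sqrt(C1 + z^2)
 g(z) = sqrt(C1 + z^2)


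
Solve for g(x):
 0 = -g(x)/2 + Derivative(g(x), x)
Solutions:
 g(x) = C1*exp(x/2)


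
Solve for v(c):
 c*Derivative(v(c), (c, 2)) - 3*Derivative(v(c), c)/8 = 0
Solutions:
 v(c) = C1 + C2*c^(11/8)


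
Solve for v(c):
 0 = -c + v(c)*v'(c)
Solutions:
 v(c) = -sqrt(C1 + c^2)
 v(c) = sqrt(C1 + c^2)


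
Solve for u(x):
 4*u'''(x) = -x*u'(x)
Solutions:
 u(x) = C1 + Integral(C2*airyai(-2^(1/3)*x/2) + C3*airybi(-2^(1/3)*x/2), x)


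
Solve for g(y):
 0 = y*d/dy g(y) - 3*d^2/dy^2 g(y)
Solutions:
 g(y) = C1 + C2*erfi(sqrt(6)*y/6)


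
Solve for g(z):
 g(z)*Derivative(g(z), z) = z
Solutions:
 g(z) = -sqrt(C1 + z^2)
 g(z) = sqrt(C1 + z^2)


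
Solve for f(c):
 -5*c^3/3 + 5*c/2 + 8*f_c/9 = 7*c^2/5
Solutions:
 f(c) = C1 + 15*c^4/32 + 21*c^3/40 - 45*c^2/32


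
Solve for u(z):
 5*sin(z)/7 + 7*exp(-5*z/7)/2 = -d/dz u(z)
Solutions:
 u(z) = C1 + 5*cos(z)/7 + 49*exp(-5*z/7)/10


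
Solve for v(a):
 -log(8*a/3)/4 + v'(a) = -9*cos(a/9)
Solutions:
 v(a) = C1 + a*log(a)/4 - a*log(3) - a/4 + 3*a*log(6)/4 - 81*sin(a/9)


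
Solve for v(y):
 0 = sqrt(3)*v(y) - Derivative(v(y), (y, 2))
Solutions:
 v(y) = C1*exp(-3^(1/4)*y) + C2*exp(3^(1/4)*y)


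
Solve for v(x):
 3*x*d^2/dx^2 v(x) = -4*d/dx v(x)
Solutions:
 v(x) = C1 + C2/x^(1/3)


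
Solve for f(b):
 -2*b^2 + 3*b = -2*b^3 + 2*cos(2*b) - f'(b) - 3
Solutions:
 f(b) = C1 - b^4/2 + 2*b^3/3 - 3*b^2/2 - 3*b + sin(2*b)


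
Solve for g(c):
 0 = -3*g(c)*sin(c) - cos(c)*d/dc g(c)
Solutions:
 g(c) = C1*cos(c)^3


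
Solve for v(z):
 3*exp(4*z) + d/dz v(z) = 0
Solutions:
 v(z) = C1 - 3*exp(4*z)/4


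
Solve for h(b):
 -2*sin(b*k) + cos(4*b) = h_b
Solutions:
 h(b) = C1 + sin(4*b)/4 + 2*cos(b*k)/k


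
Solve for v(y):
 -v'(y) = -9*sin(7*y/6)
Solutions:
 v(y) = C1 - 54*cos(7*y/6)/7


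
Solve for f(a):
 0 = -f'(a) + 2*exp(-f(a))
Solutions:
 f(a) = log(C1 + 2*a)


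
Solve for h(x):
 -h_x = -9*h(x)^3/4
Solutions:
 h(x) = -sqrt(2)*sqrt(-1/(C1 + 9*x))
 h(x) = sqrt(2)*sqrt(-1/(C1 + 9*x))


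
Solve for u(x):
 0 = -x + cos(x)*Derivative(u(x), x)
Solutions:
 u(x) = C1 + Integral(x/cos(x), x)


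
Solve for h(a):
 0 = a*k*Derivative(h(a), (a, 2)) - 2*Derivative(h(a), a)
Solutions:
 h(a) = C1 + a^(((re(k) + 2)*re(k) + im(k)^2)/(re(k)^2 + im(k)^2))*(C2*sin(2*log(a)*Abs(im(k))/(re(k)^2 + im(k)^2)) + C3*cos(2*log(a)*im(k)/(re(k)^2 + im(k)^2)))


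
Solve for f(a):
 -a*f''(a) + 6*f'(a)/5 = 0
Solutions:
 f(a) = C1 + C2*a^(11/5)


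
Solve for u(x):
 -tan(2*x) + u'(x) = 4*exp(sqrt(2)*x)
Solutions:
 u(x) = C1 + 2*sqrt(2)*exp(sqrt(2)*x) - log(cos(2*x))/2


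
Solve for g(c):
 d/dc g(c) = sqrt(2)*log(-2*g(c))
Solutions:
 -sqrt(2)*Integral(1/(log(-_y) + log(2)), (_y, g(c)))/2 = C1 - c


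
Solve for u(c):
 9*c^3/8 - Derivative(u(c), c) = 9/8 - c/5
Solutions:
 u(c) = C1 + 9*c^4/32 + c^2/10 - 9*c/8


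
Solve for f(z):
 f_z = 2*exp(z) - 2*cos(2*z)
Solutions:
 f(z) = C1 + 2*exp(z) - sin(2*z)


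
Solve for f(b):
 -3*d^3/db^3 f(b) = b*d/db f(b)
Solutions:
 f(b) = C1 + Integral(C2*airyai(-3^(2/3)*b/3) + C3*airybi(-3^(2/3)*b/3), b)


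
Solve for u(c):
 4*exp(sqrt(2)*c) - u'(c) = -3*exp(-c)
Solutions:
 u(c) = C1 + 2*sqrt(2)*exp(sqrt(2)*c) - 3*exp(-c)


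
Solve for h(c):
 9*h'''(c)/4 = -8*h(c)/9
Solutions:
 h(c) = C3*exp(-2*6^(2/3)*c/9) + (C1*sin(2^(2/3)*3^(1/6)*c/3) + C2*cos(2^(2/3)*3^(1/6)*c/3))*exp(6^(2/3)*c/9)


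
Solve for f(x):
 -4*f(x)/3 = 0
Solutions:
 f(x) = 0


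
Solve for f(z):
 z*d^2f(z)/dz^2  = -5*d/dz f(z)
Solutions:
 f(z) = C1 + C2/z^4


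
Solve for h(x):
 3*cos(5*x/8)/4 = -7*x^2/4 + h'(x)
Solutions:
 h(x) = C1 + 7*x^3/12 + 6*sin(5*x/8)/5


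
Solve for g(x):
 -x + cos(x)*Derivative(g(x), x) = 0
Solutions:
 g(x) = C1 + Integral(x/cos(x), x)


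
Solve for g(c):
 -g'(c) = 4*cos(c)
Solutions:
 g(c) = C1 - 4*sin(c)


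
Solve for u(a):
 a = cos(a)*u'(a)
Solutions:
 u(a) = C1 + Integral(a/cos(a), a)


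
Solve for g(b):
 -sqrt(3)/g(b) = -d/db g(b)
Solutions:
 g(b) = -sqrt(C1 + 2*sqrt(3)*b)
 g(b) = sqrt(C1 + 2*sqrt(3)*b)


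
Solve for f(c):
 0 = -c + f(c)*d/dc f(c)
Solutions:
 f(c) = -sqrt(C1 + c^2)
 f(c) = sqrt(C1 + c^2)


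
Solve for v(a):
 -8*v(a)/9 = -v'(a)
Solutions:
 v(a) = C1*exp(8*a/9)


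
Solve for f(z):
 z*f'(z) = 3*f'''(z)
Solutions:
 f(z) = C1 + Integral(C2*airyai(3^(2/3)*z/3) + C3*airybi(3^(2/3)*z/3), z)


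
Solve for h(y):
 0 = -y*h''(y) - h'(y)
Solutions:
 h(y) = C1 + C2*log(y)


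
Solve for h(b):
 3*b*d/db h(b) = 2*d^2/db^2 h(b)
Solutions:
 h(b) = C1 + C2*erfi(sqrt(3)*b/2)


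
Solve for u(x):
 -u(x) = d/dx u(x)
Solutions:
 u(x) = C1*exp(-x)


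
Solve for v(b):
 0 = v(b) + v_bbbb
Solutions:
 v(b) = (C1*sin(sqrt(2)*b/2) + C2*cos(sqrt(2)*b/2))*exp(-sqrt(2)*b/2) + (C3*sin(sqrt(2)*b/2) + C4*cos(sqrt(2)*b/2))*exp(sqrt(2)*b/2)


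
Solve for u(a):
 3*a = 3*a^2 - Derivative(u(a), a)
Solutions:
 u(a) = C1 + a^3 - 3*a^2/2


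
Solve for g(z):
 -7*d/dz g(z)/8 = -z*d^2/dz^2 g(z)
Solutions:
 g(z) = C1 + C2*z^(15/8)


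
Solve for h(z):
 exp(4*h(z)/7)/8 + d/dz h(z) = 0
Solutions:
 h(z) = 7*log(-(1/(C1 + z))^(1/4)) + 7*log(14)/4
 h(z) = 7*log(1/(C1 + z))/4 + 7*log(14)/4
 h(z) = 7*log(-I*(1/(C1 + z))^(1/4)) + 7*log(14)/4
 h(z) = 7*log(I*(1/(C1 + z))^(1/4)) + 7*log(14)/4


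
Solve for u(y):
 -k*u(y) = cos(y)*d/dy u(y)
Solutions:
 u(y) = C1*exp(k*(log(sin(y) - 1) - log(sin(y) + 1))/2)


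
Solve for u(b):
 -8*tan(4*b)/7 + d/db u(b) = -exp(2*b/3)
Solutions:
 u(b) = C1 - 3*exp(2*b/3)/2 - 2*log(cos(4*b))/7


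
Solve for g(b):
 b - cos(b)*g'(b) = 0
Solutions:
 g(b) = C1 + Integral(b/cos(b), b)


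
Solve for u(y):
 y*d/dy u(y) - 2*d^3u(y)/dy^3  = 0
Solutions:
 u(y) = C1 + Integral(C2*airyai(2^(2/3)*y/2) + C3*airybi(2^(2/3)*y/2), y)


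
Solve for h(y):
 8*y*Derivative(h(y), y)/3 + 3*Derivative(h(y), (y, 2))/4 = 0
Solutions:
 h(y) = C1 + C2*erf(4*y/3)


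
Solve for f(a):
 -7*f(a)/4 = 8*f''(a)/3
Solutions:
 f(a) = C1*sin(sqrt(42)*a/8) + C2*cos(sqrt(42)*a/8)


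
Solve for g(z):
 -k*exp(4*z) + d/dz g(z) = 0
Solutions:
 g(z) = C1 + k*exp(4*z)/4


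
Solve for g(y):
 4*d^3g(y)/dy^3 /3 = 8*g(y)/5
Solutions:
 g(y) = C3*exp(5^(2/3)*6^(1/3)*y/5) + (C1*sin(2^(1/3)*3^(5/6)*5^(2/3)*y/10) + C2*cos(2^(1/3)*3^(5/6)*5^(2/3)*y/10))*exp(-5^(2/3)*6^(1/3)*y/10)


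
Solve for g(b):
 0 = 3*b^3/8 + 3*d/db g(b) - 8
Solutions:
 g(b) = C1 - b^4/32 + 8*b/3


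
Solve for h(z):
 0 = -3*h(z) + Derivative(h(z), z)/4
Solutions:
 h(z) = C1*exp(12*z)


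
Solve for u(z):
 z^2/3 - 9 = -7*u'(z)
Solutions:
 u(z) = C1 - z^3/63 + 9*z/7


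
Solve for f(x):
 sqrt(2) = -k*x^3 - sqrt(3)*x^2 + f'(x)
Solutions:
 f(x) = C1 + k*x^4/4 + sqrt(3)*x^3/3 + sqrt(2)*x


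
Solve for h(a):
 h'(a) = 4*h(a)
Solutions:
 h(a) = C1*exp(4*a)


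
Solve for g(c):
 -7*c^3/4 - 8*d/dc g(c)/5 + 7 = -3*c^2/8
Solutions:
 g(c) = C1 - 35*c^4/128 + 5*c^3/64 + 35*c/8


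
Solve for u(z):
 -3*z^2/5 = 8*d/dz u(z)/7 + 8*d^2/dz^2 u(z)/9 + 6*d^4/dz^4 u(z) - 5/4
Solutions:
 u(z) = C1 + C2*exp(-14^(1/3)*z*(-7^(1/3)*(243 + sqrt(59833))^(1/3) + 14*2^(1/3)/(243 + sqrt(59833))^(1/3))/126)*sin(14^(1/3)*sqrt(3)*z*(14*2^(1/3)/(243 + sqrt(59833))^(1/3) + 7^(1/3)*(243 + sqrt(59833))^(1/3))/126) + C3*exp(-14^(1/3)*z*(-7^(1/3)*(243 + sqrt(59833))^(1/3) + 14*2^(1/3)/(243 + sqrt(59833))^(1/3))/126)*cos(14^(1/3)*sqrt(3)*z*(14*2^(1/3)/(243 + sqrt(59833))^(1/3) + 7^(1/3)*(243 + sqrt(59833))^(1/3))/126) + C4*exp(14^(1/3)*z*(-7^(1/3)*(243 + sqrt(59833))^(1/3) + 14*2^(1/3)/(243 + sqrt(59833))^(1/3))/63) - 7*z^3/40 + 49*z^2/120 + 1981*z/4320


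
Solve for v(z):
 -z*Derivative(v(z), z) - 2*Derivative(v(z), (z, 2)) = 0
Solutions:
 v(z) = C1 + C2*erf(z/2)


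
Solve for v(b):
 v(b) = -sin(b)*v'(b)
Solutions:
 v(b) = C1*sqrt(cos(b) + 1)/sqrt(cos(b) - 1)


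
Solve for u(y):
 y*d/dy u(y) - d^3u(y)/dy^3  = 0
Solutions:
 u(y) = C1 + Integral(C2*airyai(y) + C3*airybi(y), y)


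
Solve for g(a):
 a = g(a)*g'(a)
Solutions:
 g(a) = -sqrt(C1 + a^2)
 g(a) = sqrt(C1 + a^2)


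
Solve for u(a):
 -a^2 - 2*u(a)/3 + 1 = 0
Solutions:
 u(a) = 3/2 - 3*a^2/2


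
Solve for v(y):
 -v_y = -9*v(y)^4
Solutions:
 v(y) = (-1/(C1 + 27*y))^(1/3)
 v(y) = (-1/(C1 + 9*y))^(1/3)*(-3^(2/3) - 3*3^(1/6)*I)/6
 v(y) = (-1/(C1 + 9*y))^(1/3)*(-3^(2/3) + 3*3^(1/6)*I)/6


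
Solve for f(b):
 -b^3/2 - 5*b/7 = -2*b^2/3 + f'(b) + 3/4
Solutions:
 f(b) = C1 - b^4/8 + 2*b^3/9 - 5*b^2/14 - 3*b/4


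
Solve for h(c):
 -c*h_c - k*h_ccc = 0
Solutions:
 h(c) = C1 + Integral(C2*airyai(c*(-1/k)^(1/3)) + C3*airybi(c*(-1/k)^(1/3)), c)


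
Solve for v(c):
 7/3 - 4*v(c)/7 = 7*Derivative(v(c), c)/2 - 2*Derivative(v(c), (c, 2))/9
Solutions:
 v(c) = C1*exp(3*c*(147 - sqrt(22505))/56) + C2*exp(3*c*(147 + sqrt(22505))/56) + 49/12


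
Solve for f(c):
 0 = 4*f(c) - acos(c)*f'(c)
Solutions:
 f(c) = C1*exp(4*Integral(1/acos(c), c))


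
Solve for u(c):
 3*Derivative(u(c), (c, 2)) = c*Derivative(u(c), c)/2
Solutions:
 u(c) = C1 + C2*erfi(sqrt(3)*c/6)


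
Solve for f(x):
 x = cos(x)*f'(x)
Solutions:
 f(x) = C1 + Integral(x/cos(x), x)


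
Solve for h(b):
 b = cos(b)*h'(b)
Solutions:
 h(b) = C1 + Integral(b/cos(b), b)


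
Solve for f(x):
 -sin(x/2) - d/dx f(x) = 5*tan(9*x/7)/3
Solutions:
 f(x) = C1 + 35*log(cos(9*x/7))/27 + 2*cos(x/2)


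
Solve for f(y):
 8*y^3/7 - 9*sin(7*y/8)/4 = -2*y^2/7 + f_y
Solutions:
 f(y) = C1 + 2*y^4/7 + 2*y^3/21 + 18*cos(7*y/8)/7


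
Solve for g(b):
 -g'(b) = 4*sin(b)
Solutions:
 g(b) = C1 + 4*cos(b)


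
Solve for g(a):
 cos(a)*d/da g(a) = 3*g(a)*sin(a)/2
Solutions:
 g(a) = C1/cos(a)^(3/2)


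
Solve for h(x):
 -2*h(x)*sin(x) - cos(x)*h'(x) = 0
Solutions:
 h(x) = C1*cos(x)^2


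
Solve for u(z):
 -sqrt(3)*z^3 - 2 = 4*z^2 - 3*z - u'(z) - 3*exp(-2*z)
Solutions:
 u(z) = C1 + sqrt(3)*z^4/4 + 4*z^3/3 - 3*z^2/2 + 2*z + 3*exp(-2*z)/2


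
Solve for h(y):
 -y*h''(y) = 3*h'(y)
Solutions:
 h(y) = C1 + C2/y^2


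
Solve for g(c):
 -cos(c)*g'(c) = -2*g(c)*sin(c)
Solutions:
 g(c) = C1/cos(c)^2


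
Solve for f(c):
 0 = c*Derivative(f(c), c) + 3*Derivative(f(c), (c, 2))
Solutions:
 f(c) = C1 + C2*erf(sqrt(6)*c/6)


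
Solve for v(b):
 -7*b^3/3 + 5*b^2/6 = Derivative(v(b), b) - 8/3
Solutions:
 v(b) = C1 - 7*b^4/12 + 5*b^3/18 + 8*b/3


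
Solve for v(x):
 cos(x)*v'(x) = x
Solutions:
 v(x) = C1 + Integral(x/cos(x), x)


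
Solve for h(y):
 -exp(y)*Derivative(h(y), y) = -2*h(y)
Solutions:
 h(y) = C1*exp(-2*exp(-y))


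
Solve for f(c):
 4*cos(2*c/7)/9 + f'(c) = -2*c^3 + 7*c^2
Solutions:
 f(c) = C1 - c^4/2 + 7*c^3/3 - 14*sin(2*c/7)/9


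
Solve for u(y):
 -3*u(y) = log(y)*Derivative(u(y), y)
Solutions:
 u(y) = C1*exp(-3*li(y))


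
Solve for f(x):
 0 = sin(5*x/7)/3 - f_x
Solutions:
 f(x) = C1 - 7*cos(5*x/7)/15


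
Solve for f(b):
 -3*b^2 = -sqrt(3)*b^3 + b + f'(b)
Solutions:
 f(b) = C1 + sqrt(3)*b^4/4 - b^3 - b^2/2


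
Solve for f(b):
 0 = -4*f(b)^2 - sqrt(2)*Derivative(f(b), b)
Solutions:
 f(b) = 1/(C1 + 2*sqrt(2)*b)


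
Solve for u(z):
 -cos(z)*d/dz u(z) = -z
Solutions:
 u(z) = C1 + Integral(z/cos(z), z)


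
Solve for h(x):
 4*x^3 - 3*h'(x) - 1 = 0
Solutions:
 h(x) = C1 + x^4/3 - x/3


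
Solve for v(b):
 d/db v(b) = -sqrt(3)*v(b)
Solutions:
 v(b) = C1*exp(-sqrt(3)*b)


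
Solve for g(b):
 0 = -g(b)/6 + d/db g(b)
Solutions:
 g(b) = C1*exp(b/6)


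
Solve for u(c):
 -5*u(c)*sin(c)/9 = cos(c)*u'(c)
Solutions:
 u(c) = C1*cos(c)^(5/9)


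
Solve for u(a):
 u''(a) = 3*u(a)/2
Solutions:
 u(a) = C1*exp(-sqrt(6)*a/2) + C2*exp(sqrt(6)*a/2)


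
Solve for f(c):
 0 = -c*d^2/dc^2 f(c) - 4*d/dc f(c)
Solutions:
 f(c) = C1 + C2/c^3


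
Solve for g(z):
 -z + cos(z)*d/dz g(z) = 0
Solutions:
 g(z) = C1 + Integral(z/cos(z), z)


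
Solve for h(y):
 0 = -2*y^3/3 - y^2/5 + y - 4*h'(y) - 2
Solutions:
 h(y) = C1 - y^4/24 - y^3/60 + y^2/8 - y/2


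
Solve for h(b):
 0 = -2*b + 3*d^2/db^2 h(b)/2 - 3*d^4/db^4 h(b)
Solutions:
 h(b) = C1 + C2*b + C3*exp(-sqrt(2)*b/2) + C4*exp(sqrt(2)*b/2) + 2*b^3/9


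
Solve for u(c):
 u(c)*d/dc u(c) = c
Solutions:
 u(c) = -sqrt(C1 + c^2)
 u(c) = sqrt(C1 + c^2)


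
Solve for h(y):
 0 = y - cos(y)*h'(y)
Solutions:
 h(y) = C1 + Integral(y/cos(y), y)


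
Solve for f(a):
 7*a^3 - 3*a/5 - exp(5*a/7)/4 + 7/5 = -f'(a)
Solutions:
 f(a) = C1 - 7*a^4/4 + 3*a^2/10 - 7*a/5 + 7*exp(5*a/7)/20


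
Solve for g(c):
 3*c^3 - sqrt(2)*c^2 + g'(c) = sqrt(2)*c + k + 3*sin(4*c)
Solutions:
 g(c) = C1 - 3*c^4/4 + sqrt(2)*c^3/3 + sqrt(2)*c^2/2 + c*k - 3*cos(4*c)/4


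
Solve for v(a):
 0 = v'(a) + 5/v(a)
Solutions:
 v(a) = -sqrt(C1 - 10*a)
 v(a) = sqrt(C1 - 10*a)


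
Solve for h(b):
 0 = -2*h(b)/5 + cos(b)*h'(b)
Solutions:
 h(b) = C1*(sin(b) + 1)^(1/5)/(sin(b) - 1)^(1/5)


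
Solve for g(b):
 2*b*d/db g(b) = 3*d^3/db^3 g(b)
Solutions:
 g(b) = C1 + Integral(C2*airyai(2^(1/3)*3^(2/3)*b/3) + C3*airybi(2^(1/3)*3^(2/3)*b/3), b)


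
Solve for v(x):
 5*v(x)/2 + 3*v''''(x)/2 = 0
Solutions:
 v(x) = (C1*sin(sqrt(2)*3^(3/4)*5^(1/4)*x/6) + C2*cos(sqrt(2)*3^(3/4)*5^(1/4)*x/6))*exp(-sqrt(2)*3^(3/4)*5^(1/4)*x/6) + (C3*sin(sqrt(2)*3^(3/4)*5^(1/4)*x/6) + C4*cos(sqrt(2)*3^(3/4)*5^(1/4)*x/6))*exp(sqrt(2)*3^(3/4)*5^(1/4)*x/6)


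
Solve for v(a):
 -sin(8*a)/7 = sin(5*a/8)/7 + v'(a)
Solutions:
 v(a) = C1 + 8*cos(5*a/8)/35 + cos(8*a)/56


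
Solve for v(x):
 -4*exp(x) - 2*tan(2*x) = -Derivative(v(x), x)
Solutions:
 v(x) = C1 + 4*exp(x) - log(cos(2*x))


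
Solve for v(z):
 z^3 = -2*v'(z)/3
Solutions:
 v(z) = C1 - 3*z^4/8


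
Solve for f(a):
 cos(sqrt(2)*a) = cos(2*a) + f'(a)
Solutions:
 f(a) = C1 - sin(2*a)/2 + sqrt(2)*sin(sqrt(2)*a)/2


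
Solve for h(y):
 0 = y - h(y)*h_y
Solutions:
 h(y) = -sqrt(C1 + y^2)
 h(y) = sqrt(C1 + y^2)


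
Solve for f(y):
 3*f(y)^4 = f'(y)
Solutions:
 f(y) = (-1/(C1 + 9*y))^(1/3)
 f(y) = (-1/(C1 + 3*y))^(1/3)*(-3^(2/3) - 3*3^(1/6)*I)/6
 f(y) = (-1/(C1 + 3*y))^(1/3)*(-3^(2/3) + 3*3^(1/6)*I)/6


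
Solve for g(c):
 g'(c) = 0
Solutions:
 g(c) = C1


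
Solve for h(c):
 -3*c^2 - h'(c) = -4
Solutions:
 h(c) = C1 - c^3 + 4*c


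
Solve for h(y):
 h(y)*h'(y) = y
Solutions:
 h(y) = -sqrt(C1 + y^2)
 h(y) = sqrt(C1 + y^2)


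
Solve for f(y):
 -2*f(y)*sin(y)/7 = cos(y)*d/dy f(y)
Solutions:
 f(y) = C1*cos(y)^(2/7)


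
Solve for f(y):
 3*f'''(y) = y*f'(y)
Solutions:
 f(y) = C1 + Integral(C2*airyai(3^(2/3)*y/3) + C3*airybi(3^(2/3)*y/3), y)


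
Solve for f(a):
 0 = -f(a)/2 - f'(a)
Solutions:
 f(a) = C1*exp(-a/2)


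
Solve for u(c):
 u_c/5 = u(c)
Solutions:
 u(c) = C1*exp(5*c)


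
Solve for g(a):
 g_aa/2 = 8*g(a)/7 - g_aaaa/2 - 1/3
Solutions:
 g(a) = C1*exp(-sqrt(14)*a*sqrt(-7 + sqrt(497))/14) + C2*exp(sqrt(14)*a*sqrt(-7 + sqrt(497))/14) + C3*sin(sqrt(14)*a*sqrt(7 + sqrt(497))/14) + C4*cos(sqrt(14)*a*sqrt(7 + sqrt(497))/14) + 7/24


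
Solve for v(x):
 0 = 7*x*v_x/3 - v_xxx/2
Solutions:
 v(x) = C1 + Integral(C2*airyai(14^(1/3)*3^(2/3)*x/3) + C3*airybi(14^(1/3)*3^(2/3)*x/3), x)


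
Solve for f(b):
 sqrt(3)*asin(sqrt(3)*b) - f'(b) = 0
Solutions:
 f(b) = C1 + sqrt(3)*(b*asin(sqrt(3)*b) + sqrt(3)*sqrt(1 - 3*b^2)/3)


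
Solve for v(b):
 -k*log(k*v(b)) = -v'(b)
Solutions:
 li(k*v(b))/k = C1 + b*k


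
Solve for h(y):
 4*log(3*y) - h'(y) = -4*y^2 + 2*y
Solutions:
 h(y) = C1 + 4*y^3/3 - y^2 + 4*y*log(y) - 4*y + y*log(81)


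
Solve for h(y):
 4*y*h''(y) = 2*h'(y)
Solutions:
 h(y) = C1 + C2*y^(3/2)


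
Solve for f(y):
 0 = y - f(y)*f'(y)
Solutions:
 f(y) = -sqrt(C1 + y^2)
 f(y) = sqrt(C1 + y^2)


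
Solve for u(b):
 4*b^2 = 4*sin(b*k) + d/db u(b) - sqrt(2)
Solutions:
 u(b) = C1 + 4*b^3/3 + sqrt(2)*b + 4*cos(b*k)/k


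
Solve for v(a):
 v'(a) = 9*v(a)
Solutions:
 v(a) = C1*exp(9*a)


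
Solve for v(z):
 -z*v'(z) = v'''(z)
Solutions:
 v(z) = C1 + Integral(C2*airyai(-z) + C3*airybi(-z), z)


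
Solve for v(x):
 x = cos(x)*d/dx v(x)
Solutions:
 v(x) = C1 + Integral(x/cos(x), x)


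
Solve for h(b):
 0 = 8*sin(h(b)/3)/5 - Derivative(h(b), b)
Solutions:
 -8*b/5 + 3*log(cos(h(b)/3) - 1)/2 - 3*log(cos(h(b)/3) + 1)/2 = C1


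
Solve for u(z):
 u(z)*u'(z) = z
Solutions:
 u(z) = -sqrt(C1 + z^2)
 u(z) = sqrt(C1 + z^2)


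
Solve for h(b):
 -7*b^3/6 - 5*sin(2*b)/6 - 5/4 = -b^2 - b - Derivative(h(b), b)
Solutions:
 h(b) = C1 + 7*b^4/24 - b^3/3 - b^2/2 + 5*b/4 - 5*cos(2*b)/12


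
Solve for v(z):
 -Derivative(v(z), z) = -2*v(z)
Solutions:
 v(z) = C1*exp(2*z)


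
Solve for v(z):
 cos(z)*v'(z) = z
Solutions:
 v(z) = C1 + Integral(z/cos(z), z)


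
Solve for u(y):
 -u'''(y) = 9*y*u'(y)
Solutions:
 u(y) = C1 + Integral(C2*airyai(-3^(2/3)*y) + C3*airybi(-3^(2/3)*y), y)


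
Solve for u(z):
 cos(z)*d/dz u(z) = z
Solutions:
 u(z) = C1 + Integral(z/cos(z), z)


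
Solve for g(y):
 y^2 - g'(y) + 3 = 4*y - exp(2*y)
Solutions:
 g(y) = C1 + y^3/3 - 2*y^2 + 3*y + exp(2*y)/2


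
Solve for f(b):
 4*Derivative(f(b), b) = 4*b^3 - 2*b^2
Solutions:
 f(b) = C1 + b^4/4 - b^3/6


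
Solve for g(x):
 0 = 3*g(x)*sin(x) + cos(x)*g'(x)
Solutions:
 g(x) = C1*cos(x)^3


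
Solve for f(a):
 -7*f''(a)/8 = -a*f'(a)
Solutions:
 f(a) = C1 + C2*erfi(2*sqrt(7)*a/7)


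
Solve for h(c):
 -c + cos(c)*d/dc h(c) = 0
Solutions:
 h(c) = C1 + Integral(c/cos(c), c)


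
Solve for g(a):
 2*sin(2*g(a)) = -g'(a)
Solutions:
 g(a) = pi - acos((-C1 - exp(8*a))/(C1 - exp(8*a)))/2
 g(a) = acos((-C1 - exp(8*a))/(C1 - exp(8*a)))/2


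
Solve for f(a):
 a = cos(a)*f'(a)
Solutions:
 f(a) = C1 + Integral(a/cos(a), a)


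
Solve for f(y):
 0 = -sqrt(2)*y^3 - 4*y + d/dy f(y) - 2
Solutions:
 f(y) = C1 + sqrt(2)*y^4/4 + 2*y^2 + 2*y


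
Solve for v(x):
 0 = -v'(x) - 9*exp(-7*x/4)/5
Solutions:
 v(x) = C1 + 36*exp(-7*x/4)/35


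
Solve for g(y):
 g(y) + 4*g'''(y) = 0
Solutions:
 g(y) = C3*exp(-2^(1/3)*y/2) + (C1*sin(2^(1/3)*sqrt(3)*y/4) + C2*cos(2^(1/3)*sqrt(3)*y/4))*exp(2^(1/3)*y/4)


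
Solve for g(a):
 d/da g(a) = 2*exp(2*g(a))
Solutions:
 g(a) = log(-sqrt(-1/(C1 + 2*a))) - log(2)/2
 g(a) = log(-1/(C1 + 2*a))/2 - log(2)/2


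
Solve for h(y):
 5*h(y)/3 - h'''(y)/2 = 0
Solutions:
 h(y) = C3*exp(10^(1/3)*3^(2/3)*y/3) + (C1*sin(10^(1/3)*3^(1/6)*y/2) + C2*cos(10^(1/3)*3^(1/6)*y/2))*exp(-10^(1/3)*3^(2/3)*y/6)


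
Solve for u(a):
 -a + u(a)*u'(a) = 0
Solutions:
 u(a) = -sqrt(C1 + a^2)
 u(a) = sqrt(C1 + a^2)


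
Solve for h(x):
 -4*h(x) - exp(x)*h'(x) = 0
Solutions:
 h(x) = C1*exp(4*exp(-x))


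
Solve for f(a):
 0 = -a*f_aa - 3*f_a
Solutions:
 f(a) = C1 + C2/a^2


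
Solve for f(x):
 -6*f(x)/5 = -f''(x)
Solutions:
 f(x) = C1*exp(-sqrt(30)*x/5) + C2*exp(sqrt(30)*x/5)


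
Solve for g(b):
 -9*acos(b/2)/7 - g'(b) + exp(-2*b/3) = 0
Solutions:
 g(b) = C1 - 9*b*acos(b/2)/7 + 9*sqrt(4 - b^2)/7 - 3*exp(-2*b/3)/2


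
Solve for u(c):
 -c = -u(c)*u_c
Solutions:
 u(c) = -sqrt(C1 + c^2)
 u(c) = sqrt(C1 + c^2)


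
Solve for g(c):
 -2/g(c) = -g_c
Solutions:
 g(c) = -sqrt(C1 + 4*c)
 g(c) = sqrt(C1 + 4*c)


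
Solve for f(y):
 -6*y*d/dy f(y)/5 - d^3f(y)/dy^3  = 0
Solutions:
 f(y) = C1 + Integral(C2*airyai(-5^(2/3)*6^(1/3)*y/5) + C3*airybi(-5^(2/3)*6^(1/3)*y/5), y)


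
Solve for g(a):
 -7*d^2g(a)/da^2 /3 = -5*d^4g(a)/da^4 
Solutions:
 g(a) = C1 + C2*a + C3*exp(-sqrt(105)*a/15) + C4*exp(sqrt(105)*a/15)


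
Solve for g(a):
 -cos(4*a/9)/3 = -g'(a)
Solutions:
 g(a) = C1 + 3*sin(4*a/9)/4


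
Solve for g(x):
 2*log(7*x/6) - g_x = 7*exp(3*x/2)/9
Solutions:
 g(x) = C1 + 2*x*log(x) + 2*x*(-log(6) - 1 + log(7)) - 14*exp(3*x/2)/27


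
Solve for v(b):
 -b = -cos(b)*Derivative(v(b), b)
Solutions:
 v(b) = C1 + Integral(b/cos(b), b)


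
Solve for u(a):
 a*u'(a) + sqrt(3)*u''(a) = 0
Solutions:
 u(a) = C1 + C2*erf(sqrt(2)*3^(3/4)*a/6)


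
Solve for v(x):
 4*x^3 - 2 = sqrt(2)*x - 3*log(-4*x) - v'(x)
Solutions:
 v(x) = C1 - x^4 + sqrt(2)*x^2/2 - 3*x*log(-x) + x*(5 - 6*log(2))


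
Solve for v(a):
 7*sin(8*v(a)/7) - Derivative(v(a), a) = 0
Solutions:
 -7*a + 7*log(cos(8*v(a)/7) - 1)/16 - 7*log(cos(8*v(a)/7) + 1)/16 = C1


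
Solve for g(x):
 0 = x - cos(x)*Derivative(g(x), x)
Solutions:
 g(x) = C1 + Integral(x/cos(x), x)


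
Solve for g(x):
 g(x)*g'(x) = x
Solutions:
 g(x) = -sqrt(C1 + x^2)
 g(x) = sqrt(C1 + x^2)


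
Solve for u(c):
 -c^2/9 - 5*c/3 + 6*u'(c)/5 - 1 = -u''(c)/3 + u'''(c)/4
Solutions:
 u(c) = C1 + C2*exp(2*c*(5 - sqrt(295))/15) + C3*exp(2*c*(5 + sqrt(295))/15) + 5*c^3/162 + 325*c^2/486 + 8755*c/17496


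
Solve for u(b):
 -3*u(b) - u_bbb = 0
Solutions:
 u(b) = C3*exp(-3^(1/3)*b) + (C1*sin(3^(5/6)*b/2) + C2*cos(3^(5/6)*b/2))*exp(3^(1/3)*b/2)


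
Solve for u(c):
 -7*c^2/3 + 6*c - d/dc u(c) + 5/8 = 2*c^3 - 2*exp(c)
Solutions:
 u(c) = C1 - c^4/2 - 7*c^3/9 + 3*c^2 + 5*c/8 + 2*exp(c)


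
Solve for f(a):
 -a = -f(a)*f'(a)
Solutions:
 f(a) = -sqrt(C1 + a^2)
 f(a) = sqrt(C1 + a^2)


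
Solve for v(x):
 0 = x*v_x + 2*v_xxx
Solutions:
 v(x) = C1 + Integral(C2*airyai(-2^(2/3)*x/2) + C3*airybi(-2^(2/3)*x/2), x)


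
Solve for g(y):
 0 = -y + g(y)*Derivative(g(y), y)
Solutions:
 g(y) = -sqrt(C1 + y^2)
 g(y) = sqrt(C1 + y^2)


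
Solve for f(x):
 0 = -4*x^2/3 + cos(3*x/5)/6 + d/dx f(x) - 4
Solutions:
 f(x) = C1 + 4*x^3/9 + 4*x - 5*sin(3*x/5)/18


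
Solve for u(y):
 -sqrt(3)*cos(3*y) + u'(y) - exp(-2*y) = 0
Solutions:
 u(y) = C1 + sqrt(3)*sin(3*y)/3 - exp(-2*y)/2


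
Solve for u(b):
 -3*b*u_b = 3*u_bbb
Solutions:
 u(b) = C1 + Integral(C2*airyai(-b) + C3*airybi(-b), b)


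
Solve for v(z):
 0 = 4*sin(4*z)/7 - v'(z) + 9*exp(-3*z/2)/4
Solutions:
 v(z) = C1 - cos(4*z)/7 - 3*exp(-3*z/2)/2


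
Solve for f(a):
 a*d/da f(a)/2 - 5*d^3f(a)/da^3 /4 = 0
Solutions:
 f(a) = C1 + Integral(C2*airyai(2^(1/3)*5^(2/3)*a/5) + C3*airybi(2^(1/3)*5^(2/3)*a/5), a)


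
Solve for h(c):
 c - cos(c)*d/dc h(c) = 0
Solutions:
 h(c) = C1 + Integral(c/cos(c), c)


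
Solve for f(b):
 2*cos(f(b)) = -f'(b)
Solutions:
 f(b) = pi - asin((C1 + exp(4*b))/(C1 - exp(4*b)))
 f(b) = asin((C1 + exp(4*b))/(C1 - exp(4*b)))


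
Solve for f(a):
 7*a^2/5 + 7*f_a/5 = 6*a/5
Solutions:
 f(a) = C1 - a^3/3 + 3*a^2/7


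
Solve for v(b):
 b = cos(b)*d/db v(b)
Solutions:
 v(b) = C1 + Integral(b/cos(b), b)


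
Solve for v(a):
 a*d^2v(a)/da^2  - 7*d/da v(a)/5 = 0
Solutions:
 v(a) = C1 + C2*a^(12/5)


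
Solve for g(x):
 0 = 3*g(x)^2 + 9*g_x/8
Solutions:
 g(x) = 3/(C1 + 8*x)


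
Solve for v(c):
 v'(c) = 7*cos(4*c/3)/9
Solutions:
 v(c) = C1 + 7*sin(4*c/3)/12


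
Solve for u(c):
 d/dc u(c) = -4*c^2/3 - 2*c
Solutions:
 u(c) = C1 - 4*c^3/9 - c^2


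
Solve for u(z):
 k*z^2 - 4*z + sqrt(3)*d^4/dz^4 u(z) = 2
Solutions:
 u(z) = C1 + C2*z + C3*z^2 + C4*z^3 - sqrt(3)*k*z^6/1080 + sqrt(3)*z^5/90 + sqrt(3)*z^4/36


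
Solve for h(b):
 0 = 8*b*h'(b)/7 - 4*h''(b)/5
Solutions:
 h(b) = C1 + C2*erfi(sqrt(35)*b/7)


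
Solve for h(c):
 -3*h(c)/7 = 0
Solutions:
 h(c) = 0


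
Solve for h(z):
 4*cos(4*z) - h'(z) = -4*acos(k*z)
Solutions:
 h(z) = C1 + 4*Piecewise((z*acos(k*z) - sqrt(-k^2*z^2 + 1)/k, Ne(k, 0)), (pi*z/2, True)) + sin(4*z)


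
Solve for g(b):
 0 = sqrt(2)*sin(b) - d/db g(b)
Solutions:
 g(b) = C1 - sqrt(2)*cos(b)


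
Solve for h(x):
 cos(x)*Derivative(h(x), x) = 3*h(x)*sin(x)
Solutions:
 h(x) = C1/cos(x)^3


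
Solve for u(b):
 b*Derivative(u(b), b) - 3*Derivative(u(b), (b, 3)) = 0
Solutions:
 u(b) = C1 + Integral(C2*airyai(3^(2/3)*b/3) + C3*airybi(3^(2/3)*b/3), b)


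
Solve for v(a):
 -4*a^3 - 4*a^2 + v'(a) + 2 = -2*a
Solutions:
 v(a) = C1 + a^4 + 4*a^3/3 - a^2 - 2*a


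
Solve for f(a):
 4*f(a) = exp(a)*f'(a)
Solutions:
 f(a) = C1*exp(-4*exp(-a))


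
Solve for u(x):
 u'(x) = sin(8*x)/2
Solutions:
 u(x) = C1 - cos(8*x)/16


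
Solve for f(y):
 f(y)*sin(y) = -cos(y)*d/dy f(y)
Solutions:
 f(y) = C1*cos(y)


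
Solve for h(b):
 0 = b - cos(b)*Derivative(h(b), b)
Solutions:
 h(b) = C1 + Integral(b/cos(b), b)


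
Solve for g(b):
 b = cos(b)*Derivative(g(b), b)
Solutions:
 g(b) = C1 + Integral(b/cos(b), b)


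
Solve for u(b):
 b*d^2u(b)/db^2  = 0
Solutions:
 u(b) = C1 + C2*b


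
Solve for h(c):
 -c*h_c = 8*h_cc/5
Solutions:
 h(c) = C1 + C2*erf(sqrt(5)*c/4)


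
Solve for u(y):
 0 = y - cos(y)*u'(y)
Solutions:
 u(y) = C1 + Integral(y/cos(y), y)


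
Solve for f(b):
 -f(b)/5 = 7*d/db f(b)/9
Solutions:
 f(b) = C1*exp(-9*b/35)


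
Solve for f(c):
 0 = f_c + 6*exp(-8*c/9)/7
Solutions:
 f(c) = C1 + 27*exp(-8*c/9)/28


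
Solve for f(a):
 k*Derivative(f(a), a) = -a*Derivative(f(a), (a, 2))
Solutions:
 f(a) = C1 + a^(1 - re(k))*(C2*sin(log(a)*Abs(im(k))) + C3*cos(log(a)*im(k)))


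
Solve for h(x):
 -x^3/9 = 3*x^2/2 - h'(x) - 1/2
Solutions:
 h(x) = C1 + x^4/36 + x^3/2 - x/2


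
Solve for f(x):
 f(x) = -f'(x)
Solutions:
 f(x) = C1*exp(-x)


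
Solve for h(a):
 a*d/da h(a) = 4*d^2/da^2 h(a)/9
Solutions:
 h(a) = C1 + C2*erfi(3*sqrt(2)*a/4)


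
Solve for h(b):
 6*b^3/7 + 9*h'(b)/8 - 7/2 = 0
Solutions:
 h(b) = C1 - 4*b^4/21 + 28*b/9


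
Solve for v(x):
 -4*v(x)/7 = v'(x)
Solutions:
 v(x) = C1*exp(-4*x/7)


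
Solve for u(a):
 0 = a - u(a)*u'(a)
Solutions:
 u(a) = -sqrt(C1 + a^2)
 u(a) = sqrt(C1 + a^2)


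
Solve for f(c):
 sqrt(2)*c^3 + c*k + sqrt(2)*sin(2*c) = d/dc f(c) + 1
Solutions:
 f(c) = C1 + sqrt(2)*c^4/4 + c^2*k/2 - c - sqrt(2)*cos(2*c)/2


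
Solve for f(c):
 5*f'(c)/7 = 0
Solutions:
 f(c) = C1


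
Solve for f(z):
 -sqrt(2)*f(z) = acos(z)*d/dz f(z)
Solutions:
 f(z) = C1*exp(-sqrt(2)*Integral(1/acos(z), z))


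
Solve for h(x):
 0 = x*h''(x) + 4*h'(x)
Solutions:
 h(x) = C1 + C2/x^3


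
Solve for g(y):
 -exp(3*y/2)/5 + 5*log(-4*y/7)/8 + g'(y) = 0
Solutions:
 g(y) = C1 - 5*y*log(-y)/8 + 5*y*(-2*log(2) + 1 + log(7))/8 + 2*exp(3*y/2)/15


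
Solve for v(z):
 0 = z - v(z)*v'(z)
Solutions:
 v(z) = -sqrt(C1 + z^2)
 v(z) = sqrt(C1 + z^2)


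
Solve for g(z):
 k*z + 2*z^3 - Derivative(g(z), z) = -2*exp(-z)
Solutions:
 g(z) = C1 + k*z^2/2 + z^4/2 - 2*exp(-z)


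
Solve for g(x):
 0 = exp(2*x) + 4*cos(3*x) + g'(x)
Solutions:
 g(x) = C1 - exp(2*x)/2 - 4*sin(3*x)/3


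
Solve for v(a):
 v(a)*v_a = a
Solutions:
 v(a) = -sqrt(C1 + a^2)
 v(a) = sqrt(C1 + a^2)


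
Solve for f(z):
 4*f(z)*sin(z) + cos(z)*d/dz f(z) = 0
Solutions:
 f(z) = C1*cos(z)^4


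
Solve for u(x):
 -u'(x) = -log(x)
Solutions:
 u(x) = C1 + x*log(x) - x


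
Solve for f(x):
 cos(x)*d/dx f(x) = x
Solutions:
 f(x) = C1 + Integral(x/cos(x), x)


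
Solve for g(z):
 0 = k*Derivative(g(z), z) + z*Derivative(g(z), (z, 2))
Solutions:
 g(z) = C1 + z^(1 - re(k))*(C2*sin(log(z)*Abs(im(k))) + C3*cos(log(z)*im(k)))


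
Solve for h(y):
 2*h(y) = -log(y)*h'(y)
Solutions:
 h(y) = C1*exp(-2*li(y))


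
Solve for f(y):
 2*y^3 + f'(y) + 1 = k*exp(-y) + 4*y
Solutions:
 f(y) = C1 - k*exp(-y) - y^4/2 + 2*y^2 - y


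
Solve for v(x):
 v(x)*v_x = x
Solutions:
 v(x) = -sqrt(C1 + x^2)
 v(x) = sqrt(C1 + x^2)


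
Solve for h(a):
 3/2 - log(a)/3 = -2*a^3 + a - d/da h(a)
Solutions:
 h(a) = C1 - a^4/2 + a^2/2 + a*log(a)/3 - 11*a/6


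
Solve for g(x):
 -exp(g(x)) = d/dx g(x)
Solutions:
 g(x) = log(1/(C1 + x))


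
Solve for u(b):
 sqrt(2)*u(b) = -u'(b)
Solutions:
 u(b) = C1*exp(-sqrt(2)*b)


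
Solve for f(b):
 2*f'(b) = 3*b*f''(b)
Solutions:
 f(b) = C1 + C2*b^(5/3)


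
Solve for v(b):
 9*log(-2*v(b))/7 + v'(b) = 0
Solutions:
 7*Integral(1/(log(-_y) + log(2)), (_y, v(b)))/9 = C1 - b


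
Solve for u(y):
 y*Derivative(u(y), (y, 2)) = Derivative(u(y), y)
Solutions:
 u(y) = C1 + C2*y^2
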